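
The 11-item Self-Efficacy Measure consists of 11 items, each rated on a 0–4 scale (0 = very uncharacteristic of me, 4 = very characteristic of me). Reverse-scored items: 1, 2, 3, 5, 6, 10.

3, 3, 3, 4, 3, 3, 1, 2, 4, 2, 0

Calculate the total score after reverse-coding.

18

Reverse-coded items (reverse-coded value = 4 − response):
  item 1: 4 − 3 = 1
  item 2: 4 − 3 = 1
  item 3: 4 − 3 = 1
  item 5: 4 − 3 = 1
  item 6: 4 − 3 = 1
  item 10: 4 − 2 = 2
Scored responses: 1, 1, 1, 4, 1, 1, 1, 2, 4, 2, 0
Total = 1 + 1 + 1 + 4 + 1 + 1 + 1 + 2 + 4 + 2 + 0 = 18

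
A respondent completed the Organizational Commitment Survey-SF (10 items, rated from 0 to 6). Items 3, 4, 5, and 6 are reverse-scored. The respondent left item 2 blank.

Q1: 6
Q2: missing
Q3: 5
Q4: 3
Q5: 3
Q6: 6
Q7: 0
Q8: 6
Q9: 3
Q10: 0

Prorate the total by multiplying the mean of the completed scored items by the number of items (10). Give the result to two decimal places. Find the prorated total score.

24.44

Reverse-coded (reverse-coded value = 6 − response):
  item 3: 6 − 5 = 1
  item 4: 6 − 3 = 3
  item 5: 6 − 3 = 3
  item 6: 6 − 6 = 0
Completed scored items (9 of 10): 6, 1, 3, 3, 0, 0, 6, 3, 0; sum = 22.
Person mean = 22 / 9 ≈ 2.4444
Prorated total = (22 / 9) × 10 = 24.44 (to 2 dp)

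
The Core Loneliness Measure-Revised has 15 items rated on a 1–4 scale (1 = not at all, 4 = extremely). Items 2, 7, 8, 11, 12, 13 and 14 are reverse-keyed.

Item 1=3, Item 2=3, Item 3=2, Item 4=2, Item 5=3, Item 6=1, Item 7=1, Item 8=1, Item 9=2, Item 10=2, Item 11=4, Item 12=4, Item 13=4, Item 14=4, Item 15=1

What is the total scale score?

30

Raw sum = 37. Reverse-keyed items: 2, 7, 8, 11, 12, 13, 14; their raw sum = 21.
Each reversal replaces raw with 5 − raw, changing the total by 5 − 2·raw per item.
Total = 37 + 7·5 − 2·21 = 37 + 35 − 42 = 30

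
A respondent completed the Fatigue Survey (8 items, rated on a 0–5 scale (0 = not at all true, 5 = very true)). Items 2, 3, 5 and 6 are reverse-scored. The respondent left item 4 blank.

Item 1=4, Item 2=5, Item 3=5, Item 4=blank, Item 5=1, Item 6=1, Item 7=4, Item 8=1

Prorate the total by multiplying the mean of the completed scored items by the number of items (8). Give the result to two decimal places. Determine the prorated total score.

19.43

Reverse-coded (on a 0–5 scale, reversed = 5 − raw):
  item 2: 5 − 5 = 0
  item 3: 5 − 5 = 0
  item 5: 5 − 1 = 4
  item 6: 5 − 1 = 4
Completed scored items (7 of 8): 4, 0, 0, 4, 4, 4, 1; sum = 17.
Person mean = 17 / 7 ≈ 2.4286
Prorated total = (17 / 7) × 8 = 19.43 (to 2 dp)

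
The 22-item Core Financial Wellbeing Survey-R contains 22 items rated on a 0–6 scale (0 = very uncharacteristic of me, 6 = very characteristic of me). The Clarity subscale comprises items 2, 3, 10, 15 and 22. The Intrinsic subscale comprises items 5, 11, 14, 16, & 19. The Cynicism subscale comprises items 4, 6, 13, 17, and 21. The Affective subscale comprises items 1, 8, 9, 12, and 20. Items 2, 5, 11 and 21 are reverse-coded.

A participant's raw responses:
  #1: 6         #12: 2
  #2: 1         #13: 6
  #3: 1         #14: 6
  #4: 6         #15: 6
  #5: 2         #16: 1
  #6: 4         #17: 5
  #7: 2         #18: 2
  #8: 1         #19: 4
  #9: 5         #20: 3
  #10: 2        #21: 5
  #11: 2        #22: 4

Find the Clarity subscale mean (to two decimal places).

Clarity items: 2, 3, 10, 15, 22.
Of these, item 2 is reverse-coded; on a 0–6 scale, reversed = 6 − raw.
  item 2: 6 − 1 = 5
  item 3: 1
  item 10: 2
  item 15: 6
  item 22: 4
Sum = 5 + 1 + 2 + 6 + 4 = 18
Mean = 18 / 5 = 3.60

3.60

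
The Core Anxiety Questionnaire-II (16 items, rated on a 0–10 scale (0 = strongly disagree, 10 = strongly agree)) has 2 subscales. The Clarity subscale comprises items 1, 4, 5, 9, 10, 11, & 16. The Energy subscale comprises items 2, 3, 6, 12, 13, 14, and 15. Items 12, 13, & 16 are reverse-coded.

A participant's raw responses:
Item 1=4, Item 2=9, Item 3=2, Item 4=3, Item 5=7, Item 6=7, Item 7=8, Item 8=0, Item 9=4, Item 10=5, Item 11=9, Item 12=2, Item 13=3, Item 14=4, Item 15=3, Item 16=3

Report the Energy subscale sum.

Energy items: 2, 3, 6, 12, 13, 14, 15.
Of these, items 12 & 13 are reverse-coded; reversed = (0+10) − raw = 10 − raw.
  item 2: 9
  item 3: 2
  item 6: 7
  item 12: 10 − 2 = 8
  item 13: 10 − 3 = 7
  item 14: 4
  item 15: 3
Sum = 9 + 2 + 7 + 8 + 7 + 4 + 3 = 40

40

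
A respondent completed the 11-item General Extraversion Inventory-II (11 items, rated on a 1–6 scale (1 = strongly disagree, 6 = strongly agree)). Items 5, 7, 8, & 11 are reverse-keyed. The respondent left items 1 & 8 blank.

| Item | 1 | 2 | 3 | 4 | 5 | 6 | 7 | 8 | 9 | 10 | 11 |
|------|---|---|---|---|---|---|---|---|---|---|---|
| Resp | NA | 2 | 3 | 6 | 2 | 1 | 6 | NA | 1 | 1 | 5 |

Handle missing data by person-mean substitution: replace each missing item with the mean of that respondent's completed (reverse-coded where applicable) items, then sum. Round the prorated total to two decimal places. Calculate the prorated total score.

26.89

Reverse-coded (on a 1–6 scale, reversed = 7 − raw):
  item 5: 7 − 2 = 5
  item 7: 7 − 6 = 1
  item 11: 7 − 5 = 2
Completed scored items (9 of 11): 2, 3, 6, 5, 1, 1, 1, 1, 2; sum = 22.
Person mean = 22 / 9 ≈ 2.4444
Prorated total = (22 / 9) × 11 = 26.89 (to 2 dp)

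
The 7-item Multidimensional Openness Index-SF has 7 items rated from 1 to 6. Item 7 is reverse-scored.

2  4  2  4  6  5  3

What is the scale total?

27

Reversing item 7 with 7 − raw:
Total = 2 + 4 + 2 + 4 + 6 + 5 + (7−3)
      = 2 + 4 + 2 + 4 + 6 + 5 + 4 = 27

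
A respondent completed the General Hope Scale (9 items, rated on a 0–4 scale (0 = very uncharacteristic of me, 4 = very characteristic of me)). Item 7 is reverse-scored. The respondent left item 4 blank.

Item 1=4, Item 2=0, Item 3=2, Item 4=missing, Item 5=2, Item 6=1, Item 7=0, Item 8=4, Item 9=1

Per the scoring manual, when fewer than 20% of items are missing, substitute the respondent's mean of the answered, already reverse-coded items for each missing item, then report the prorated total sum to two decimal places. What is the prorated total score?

20.25

Reverse-coded (on a 0–4 scale, reversed = 4 − raw):
  item 7: 4 − 0 = 4
Completed scored items (8 of 9): 4, 0, 2, 2, 1, 4, 4, 1; sum = 18.
Person mean = 18 / 8 ≈ 2.2500
Prorated total = (18 / 8) × 9 = 20.25 (to 2 dp)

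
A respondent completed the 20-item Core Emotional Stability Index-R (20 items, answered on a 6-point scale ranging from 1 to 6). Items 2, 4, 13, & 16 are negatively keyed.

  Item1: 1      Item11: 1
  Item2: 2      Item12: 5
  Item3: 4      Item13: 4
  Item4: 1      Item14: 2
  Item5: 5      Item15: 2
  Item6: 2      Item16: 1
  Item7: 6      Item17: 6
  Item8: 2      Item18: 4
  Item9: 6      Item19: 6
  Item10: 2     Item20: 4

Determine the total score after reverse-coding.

78

Reversing items 2, 4, 13, and 16 with 7 − raw:
Total = 1 + (7−2) + 4 + (7−1) + 5 + 2 + 6 + 2 + 6 + 2 + 1 + 5 + (7−4) + 2 + 2 + (7−1) + 6 + 4 + 6 + 4
      = 1 + 5 + 4 + 6 + 5 + 2 + 6 + 2 + 6 + 2 + 1 + 5 + 3 + 2 + 2 + 6 + 6 + 4 + 6 + 4 = 78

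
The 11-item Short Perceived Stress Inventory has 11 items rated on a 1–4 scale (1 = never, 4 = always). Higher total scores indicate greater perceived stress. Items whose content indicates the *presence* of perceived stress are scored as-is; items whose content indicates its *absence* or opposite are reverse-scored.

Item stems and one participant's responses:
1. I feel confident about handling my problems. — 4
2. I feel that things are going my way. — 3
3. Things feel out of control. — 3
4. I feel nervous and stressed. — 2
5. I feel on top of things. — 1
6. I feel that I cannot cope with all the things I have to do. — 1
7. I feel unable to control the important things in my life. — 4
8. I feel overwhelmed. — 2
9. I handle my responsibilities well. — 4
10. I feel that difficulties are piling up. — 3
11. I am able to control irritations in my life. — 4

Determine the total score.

24

Items 1, 2, 5, 9, 11 describe the absence/opposite of perceived stress → reverse-score.
on a 1–4 scale, reversed = 5 − raw.
  item 1: 5 − 4 = 1
  item 2: 5 − 3 = 2
  item 3: 3
  item 4: 2
  item 5: 5 − 1 = 4
  item 6: 1
  item 7: 4
  item 8: 2
  item 9: 5 − 4 = 1
  item 10: 3
  item 11: 5 − 4 = 1
Total = 1 + 2 + 3 + 2 + 4 + 1 + 4 + 2 + 1 + 3 + 1 = 24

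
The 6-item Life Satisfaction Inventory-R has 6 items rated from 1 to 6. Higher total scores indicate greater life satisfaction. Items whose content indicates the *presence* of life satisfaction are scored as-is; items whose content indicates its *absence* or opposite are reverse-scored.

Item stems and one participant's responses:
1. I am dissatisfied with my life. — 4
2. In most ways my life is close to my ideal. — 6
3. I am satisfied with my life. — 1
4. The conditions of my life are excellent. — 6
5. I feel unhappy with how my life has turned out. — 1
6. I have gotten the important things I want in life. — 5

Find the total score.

27

Items 1, 5 describe the absence/opposite of life satisfaction → reverse-score.
reversed = (1+6) − raw = 7 − raw.
  item 1: 7 − 4 = 3
  item 2: 6
  item 3: 1
  item 4: 6
  item 5: 7 − 1 = 6
  item 6: 5
Total = 3 + 6 + 1 + 6 + 6 + 5 = 27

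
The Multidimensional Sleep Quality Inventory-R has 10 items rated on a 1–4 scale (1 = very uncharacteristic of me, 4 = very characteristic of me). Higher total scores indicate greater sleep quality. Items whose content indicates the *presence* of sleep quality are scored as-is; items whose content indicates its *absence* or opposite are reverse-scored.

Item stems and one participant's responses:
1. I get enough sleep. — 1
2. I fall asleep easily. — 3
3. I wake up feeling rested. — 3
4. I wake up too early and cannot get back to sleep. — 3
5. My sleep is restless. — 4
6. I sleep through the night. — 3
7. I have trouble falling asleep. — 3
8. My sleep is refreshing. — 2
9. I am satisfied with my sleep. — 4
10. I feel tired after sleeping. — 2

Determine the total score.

24

Items 4, 5, 7, 10 describe the absence/opposite of sleep quality → reverse-score.
on a 1–4 scale, reversed = 5 − raw.
  item 1: 1
  item 2: 3
  item 3: 3
  item 4: 5 − 3 = 2
  item 5: 5 − 4 = 1
  item 6: 3
  item 7: 5 − 3 = 2
  item 8: 2
  item 9: 4
  item 10: 5 − 2 = 3
Total = 1 + 3 + 3 + 2 + 1 + 3 + 2 + 2 + 4 + 3 = 24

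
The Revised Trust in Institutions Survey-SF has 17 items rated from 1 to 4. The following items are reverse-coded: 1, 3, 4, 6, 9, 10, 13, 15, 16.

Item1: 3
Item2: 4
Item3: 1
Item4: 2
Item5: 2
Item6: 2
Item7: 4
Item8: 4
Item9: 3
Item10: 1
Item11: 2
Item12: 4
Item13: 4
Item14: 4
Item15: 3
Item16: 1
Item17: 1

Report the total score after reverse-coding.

50

Apply reverse scoring (reversed = (1+4) − raw = 5 − raw):
  item 1: 5 − 3 = 2
  item 3: 5 − 1 = 4
  item 4: 5 − 2 = 3
  item 6: 5 − 2 = 3
  item 9: 5 − 3 = 2
  item 10: 5 − 1 = 4
  item 13: 5 − 4 = 1
  item 15: 5 − 3 = 2
  item 16: 5 − 1 = 4
Scored responses: 2, 4, 4, 3, 2, 3, 4, 4, 2, 4, 2, 4, 1, 4, 2, 4, 1
Total = 2 + 4 + 4 + 3 + 2 + 3 + 4 + 4 + 2 + 4 + 2 + 4 + 1 + 4 + 2 + 4 + 1 = 50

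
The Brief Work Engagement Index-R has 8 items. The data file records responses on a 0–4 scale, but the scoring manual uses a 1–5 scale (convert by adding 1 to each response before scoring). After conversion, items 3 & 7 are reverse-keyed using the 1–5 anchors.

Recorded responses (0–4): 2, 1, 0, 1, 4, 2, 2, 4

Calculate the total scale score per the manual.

28

Convert to 1–5: 3, 2, 1, 2, 5, 3, 3, 5
Reverse-coded (on a 1–5 scale, reversed = 6 − raw):
  item 3: 6 − 1 = 5
  item 7: 6 − 3 = 3
Scored: 3, 2, 5, 2, 5, 3, 3, 5
Total = 28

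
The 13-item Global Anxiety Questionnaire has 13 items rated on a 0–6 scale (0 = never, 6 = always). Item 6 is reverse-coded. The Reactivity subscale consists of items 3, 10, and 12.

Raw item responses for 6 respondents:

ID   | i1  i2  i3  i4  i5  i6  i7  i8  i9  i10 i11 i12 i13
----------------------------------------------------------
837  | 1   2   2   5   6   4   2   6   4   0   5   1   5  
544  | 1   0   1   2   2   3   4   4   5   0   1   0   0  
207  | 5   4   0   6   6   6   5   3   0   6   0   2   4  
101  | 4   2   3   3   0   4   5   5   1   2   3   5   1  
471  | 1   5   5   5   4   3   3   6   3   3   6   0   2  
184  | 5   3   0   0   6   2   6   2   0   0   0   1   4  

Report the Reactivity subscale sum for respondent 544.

1

Respondent 544 raw: 1, 0, 1, 2, 2, 3, 4, 4, 5, 0, 1, 0, 0.
Reactivity items: 3, 10, 12.
Reverse-coded (reverse-coded value = 6 − response):
  item 3: 1
  item 10: 0
  item 12: 0
Sum = 1 + 0 + 0 = 1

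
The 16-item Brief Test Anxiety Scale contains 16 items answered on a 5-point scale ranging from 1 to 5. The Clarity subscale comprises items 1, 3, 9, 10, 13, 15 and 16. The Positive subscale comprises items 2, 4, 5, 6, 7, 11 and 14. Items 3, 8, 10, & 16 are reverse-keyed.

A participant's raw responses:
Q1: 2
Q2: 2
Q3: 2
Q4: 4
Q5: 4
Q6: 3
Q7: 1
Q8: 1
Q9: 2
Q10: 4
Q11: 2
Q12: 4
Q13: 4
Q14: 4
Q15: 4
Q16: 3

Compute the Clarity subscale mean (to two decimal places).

Clarity items: 1, 3, 9, 10, 13, 15, 16.
Of these, items 3, 10 and 16 are reverse-keyed; on a 1–5 scale, reversed = 6 − raw.
  item 1: 2
  item 3: 6 − 2 = 4
  item 9: 2
  item 10: 6 − 4 = 2
  item 13: 4
  item 15: 4
  item 16: 6 − 3 = 3
Sum = 2 + 4 + 2 + 2 + 4 + 4 + 3 = 21
Mean = 21 / 7 = 3.00

3.00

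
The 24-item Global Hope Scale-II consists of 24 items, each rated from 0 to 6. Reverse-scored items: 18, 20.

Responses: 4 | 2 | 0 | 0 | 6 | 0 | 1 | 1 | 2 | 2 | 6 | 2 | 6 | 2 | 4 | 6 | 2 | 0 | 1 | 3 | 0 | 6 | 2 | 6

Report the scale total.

Raw sum = 64. Reverse-scored items: 18, 20; their raw sum = 3.
Each reversal replaces raw with 6 − raw, changing the total by 6 − 2·raw per item.
Total = 64 + 2·6 − 2·3 = 64 + 12 − 6 = 70

70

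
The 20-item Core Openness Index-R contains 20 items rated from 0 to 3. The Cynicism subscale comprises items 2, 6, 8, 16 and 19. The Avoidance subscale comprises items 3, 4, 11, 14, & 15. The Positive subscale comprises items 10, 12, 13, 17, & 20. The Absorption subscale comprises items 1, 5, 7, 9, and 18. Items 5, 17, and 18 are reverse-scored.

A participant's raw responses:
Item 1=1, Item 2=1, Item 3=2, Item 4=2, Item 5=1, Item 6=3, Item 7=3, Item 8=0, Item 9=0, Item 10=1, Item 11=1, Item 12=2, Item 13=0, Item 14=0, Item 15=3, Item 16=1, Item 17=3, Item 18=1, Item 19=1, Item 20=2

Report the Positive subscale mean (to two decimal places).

1.00

Positive items: 10, 12, 13, 17, 20.
Of these, item 17 is reverse-scored; reversed = (0+3) − raw = 3 − raw.
  item 10: 1
  item 12: 2
  item 13: 0
  item 17: 3 − 3 = 0
  item 20: 2
Sum = 1 + 2 + 0 + 0 + 2 = 5
Mean = 5 / 5 = 1.00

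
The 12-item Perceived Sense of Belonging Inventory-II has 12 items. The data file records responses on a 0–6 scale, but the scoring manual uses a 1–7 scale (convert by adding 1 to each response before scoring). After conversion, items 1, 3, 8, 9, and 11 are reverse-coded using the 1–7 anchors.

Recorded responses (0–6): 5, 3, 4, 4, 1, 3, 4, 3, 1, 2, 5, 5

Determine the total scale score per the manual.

Convert to 1–7: 6, 4, 5, 5, 2, 4, 5, 4, 2, 3, 6, 6
Reverse-coded (reverse-coded value = 8 − response):
  item 1: 8 − 6 = 2
  item 3: 8 − 5 = 3
  item 8: 8 − 4 = 4
  item 9: 8 − 2 = 6
  item 11: 8 − 6 = 2
Scored: 2, 4, 3, 5, 2, 4, 5, 4, 6, 3, 2, 6
Total = 46

46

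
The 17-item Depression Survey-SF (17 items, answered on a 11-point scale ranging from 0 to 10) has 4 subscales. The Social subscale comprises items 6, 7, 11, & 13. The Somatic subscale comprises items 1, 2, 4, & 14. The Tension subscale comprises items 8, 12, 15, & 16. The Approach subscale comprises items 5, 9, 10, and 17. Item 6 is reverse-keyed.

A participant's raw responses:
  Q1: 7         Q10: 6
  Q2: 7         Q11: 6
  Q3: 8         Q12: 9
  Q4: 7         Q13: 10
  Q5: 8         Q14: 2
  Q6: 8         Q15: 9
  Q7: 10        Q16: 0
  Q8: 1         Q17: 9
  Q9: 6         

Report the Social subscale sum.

28

Social items: 6, 7, 11, 13.
Of these, item 6 is reverse-keyed; on a 0–10 scale, reversed = 10 − raw.
  item 6: 10 − 8 = 2
  item 7: 10
  item 11: 6
  item 13: 10
Sum = 2 + 10 + 6 + 10 = 28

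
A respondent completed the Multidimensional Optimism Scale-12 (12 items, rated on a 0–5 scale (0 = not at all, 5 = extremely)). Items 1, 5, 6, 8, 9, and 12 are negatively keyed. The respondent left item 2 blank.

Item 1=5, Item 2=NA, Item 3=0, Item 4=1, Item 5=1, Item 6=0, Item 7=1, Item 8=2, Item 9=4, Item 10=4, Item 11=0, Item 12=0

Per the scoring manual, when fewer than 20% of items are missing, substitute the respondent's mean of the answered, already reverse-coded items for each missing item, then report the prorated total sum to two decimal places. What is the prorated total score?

26.18

Reverse-coded (on a 0–5 scale, reversed = 5 − raw):
  item 1: 5 − 5 = 0
  item 5: 5 − 1 = 4
  item 6: 5 − 0 = 5
  item 8: 5 − 2 = 3
  item 9: 5 − 4 = 1
  item 12: 5 − 0 = 5
Completed scored items (11 of 12): 0, 0, 1, 4, 5, 1, 3, 1, 4, 0, 5; sum = 24.
Person mean = 24 / 11 ≈ 2.1818
Prorated total = (24 / 11) × 12 = 26.18 (to 2 dp)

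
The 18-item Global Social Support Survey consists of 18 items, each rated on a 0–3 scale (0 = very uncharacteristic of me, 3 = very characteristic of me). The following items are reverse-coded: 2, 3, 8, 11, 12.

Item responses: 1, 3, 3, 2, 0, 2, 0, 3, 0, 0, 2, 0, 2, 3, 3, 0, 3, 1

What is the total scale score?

Reverse-coded items (reversed = (0+3) − raw = 3 − raw):
  item 2: 3 − 3 = 0
  item 3: 3 − 3 = 0
  item 8: 3 − 3 = 0
  item 11: 3 − 2 = 1
  item 12: 3 − 0 = 3
Scored items: 1, 0, 0, 2, 0, 2, 0, 0, 0, 0, 1, 3, 2, 3, 3, 0, 3, 1
Total = 1 + 0 + 0 + 2 + 0 + 2 + 0 + 0 + 0 + 0 + 1 + 3 + 2 + 3 + 3 + 0 + 3 + 1 = 21

21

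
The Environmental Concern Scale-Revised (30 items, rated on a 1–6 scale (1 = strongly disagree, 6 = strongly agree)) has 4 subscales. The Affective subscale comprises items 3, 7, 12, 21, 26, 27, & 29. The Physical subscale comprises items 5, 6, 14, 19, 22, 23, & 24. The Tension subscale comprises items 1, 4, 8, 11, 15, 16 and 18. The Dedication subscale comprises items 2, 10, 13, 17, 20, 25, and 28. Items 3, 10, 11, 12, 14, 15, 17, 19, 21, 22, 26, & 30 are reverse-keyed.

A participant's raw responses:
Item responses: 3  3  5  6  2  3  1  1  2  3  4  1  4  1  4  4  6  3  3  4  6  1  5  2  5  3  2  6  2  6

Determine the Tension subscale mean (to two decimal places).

3.29

Tension items: 1, 4, 8, 11, 15, 16, 18.
Of these, items 11 & 15 are reverse-keyed; reverse-coded value = 7 − response.
  item 1: 3
  item 4: 6
  item 8: 1
  item 11: 7 − 4 = 3
  item 15: 7 − 4 = 3
  item 16: 4
  item 18: 3
Sum = 3 + 6 + 1 + 3 + 3 + 4 + 3 = 23
Mean = 23 / 7 = 3.29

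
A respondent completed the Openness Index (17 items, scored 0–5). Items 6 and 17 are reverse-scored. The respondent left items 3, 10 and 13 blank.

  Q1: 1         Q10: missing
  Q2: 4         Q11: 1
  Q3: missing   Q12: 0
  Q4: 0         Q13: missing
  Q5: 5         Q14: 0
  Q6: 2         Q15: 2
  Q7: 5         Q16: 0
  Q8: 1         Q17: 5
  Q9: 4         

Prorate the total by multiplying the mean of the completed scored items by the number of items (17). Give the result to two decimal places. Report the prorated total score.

Reverse-coded (reverse-coded value = 5 − response):
  item 6: 5 − 2 = 3
  item 17: 5 − 5 = 0
Completed scored items (14 of 17): 1, 4, 0, 5, 3, 5, 1, 4, 1, 0, 0, 2, 0, 0; sum = 26.
Person mean = 26 / 14 ≈ 1.8571
Prorated total = (26 / 14) × 17 = 31.57 (to 2 dp)

31.57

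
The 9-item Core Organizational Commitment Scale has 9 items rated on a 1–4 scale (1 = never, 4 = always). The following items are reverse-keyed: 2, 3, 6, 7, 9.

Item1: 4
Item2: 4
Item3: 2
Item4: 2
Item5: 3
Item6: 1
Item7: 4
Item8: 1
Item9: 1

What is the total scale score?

23

Reverse-coded items (reverse-coded value = 5 − response):
  item 2: 5 − 4 = 1
  item 3: 5 − 2 = 3
  item 6: 5 − 1 = 4
  item 7: 5 − 4 = 1
  item 9: 5 − 1 = 4
Scored responses: 4, 1, 3, 2, 3, 4, 1, 1, 4
Total = 4 + 1 + 3 + 2 + 3 + 4 + 1 + 1 + 4 = 23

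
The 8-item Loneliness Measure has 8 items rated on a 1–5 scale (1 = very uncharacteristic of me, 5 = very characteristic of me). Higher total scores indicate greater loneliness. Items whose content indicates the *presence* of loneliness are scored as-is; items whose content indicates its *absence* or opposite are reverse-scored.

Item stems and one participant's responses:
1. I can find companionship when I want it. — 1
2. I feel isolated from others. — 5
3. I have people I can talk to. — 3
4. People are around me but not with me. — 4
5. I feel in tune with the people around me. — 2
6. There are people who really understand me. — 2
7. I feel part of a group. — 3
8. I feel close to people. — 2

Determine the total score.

Items 1, 3, 5, 6, 7, 8 describe the absence/opposite of loneliness → reverse-score.
on a 1–5 scale, reversed = 6 − raw.
  item 1: 6 − 1 = 5
  item 2: 5
  item 3: 6 − 3 = 3
  item 4: 4
  item 5: 6 − 2 = 4
  item 6: 6 − 2 = 4
  item 7: 6 − 3 = 3
  item 8: 6 − 2 = 4
Total = 5 + 5 + 3 + 4 + 4 + 4 + 3 + 4 = 32

32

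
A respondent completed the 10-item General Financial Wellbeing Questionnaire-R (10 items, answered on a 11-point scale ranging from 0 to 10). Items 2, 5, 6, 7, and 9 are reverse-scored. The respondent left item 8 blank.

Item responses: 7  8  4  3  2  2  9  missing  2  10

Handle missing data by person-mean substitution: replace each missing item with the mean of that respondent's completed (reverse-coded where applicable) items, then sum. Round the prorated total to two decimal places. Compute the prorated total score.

Reverse-coded (reversed = (0+10) − raw = 10 − raw):
  item 2: 10 − 8 = 2
  item 5: 10 − 2 = 8
  item 6: 10 − 2 = 8
  item 7: 10 − 9 = 1
  item 9: 10 − 2 = 8
Completed scored items (9 of 10): 7, 2, 4, 3, 8, 8, 1, 8, 10; sum = 51.
Person mean = 51 / 9 ≈ 5.6667
Prorated total = (51 / 9) × 10 = 56.67 (to 2 dp)

56.67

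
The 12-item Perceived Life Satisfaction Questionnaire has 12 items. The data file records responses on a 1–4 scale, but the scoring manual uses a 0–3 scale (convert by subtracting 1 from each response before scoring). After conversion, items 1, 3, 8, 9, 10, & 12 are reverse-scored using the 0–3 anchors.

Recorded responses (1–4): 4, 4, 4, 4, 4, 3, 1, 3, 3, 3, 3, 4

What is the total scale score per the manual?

16

Convert to 0–3: 3, 3, 3, 3, 3, 2, 0, 2, 2, 2, 2, 3
Reverse-coded (on a 0–3 scale, reversed = 3 − raw):
  item 1: 3 − 3 = 0
  item 3: 3 − 3 = 0
  item 8: 3 − 2 = 1
  item 9: 3 − 2 = 1
  item 10: 3 − 2 = 1
  item 12: 3 − 3 = 0
Scored: 0, 3, 0, 3, 3, 2, 0, 1, 1, 1, 2, 0
Total = 16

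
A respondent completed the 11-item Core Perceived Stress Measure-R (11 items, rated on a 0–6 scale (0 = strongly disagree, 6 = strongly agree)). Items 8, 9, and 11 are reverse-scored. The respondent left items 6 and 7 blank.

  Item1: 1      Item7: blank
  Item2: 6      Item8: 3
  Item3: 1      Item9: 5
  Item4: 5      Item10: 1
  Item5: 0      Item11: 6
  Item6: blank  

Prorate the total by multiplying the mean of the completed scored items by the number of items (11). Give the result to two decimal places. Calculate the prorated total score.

Reverse-coded (on a 0–6 scale, reversed = 6 − raw):
  item 8: 6 − 3 = 3
  item 9: 6 − 5 = 1
  item 11: 6 − 6 = 0
Completed scored items (9 of 11): 1, 6, 1, 5, 0, 3, 1, 1, 0; sum = 18.
Person mean = 18 / 9 ≈ 2.0000
Prorated total = (18 / 9) × 11 = 22.00 (to 2 dp)

22.00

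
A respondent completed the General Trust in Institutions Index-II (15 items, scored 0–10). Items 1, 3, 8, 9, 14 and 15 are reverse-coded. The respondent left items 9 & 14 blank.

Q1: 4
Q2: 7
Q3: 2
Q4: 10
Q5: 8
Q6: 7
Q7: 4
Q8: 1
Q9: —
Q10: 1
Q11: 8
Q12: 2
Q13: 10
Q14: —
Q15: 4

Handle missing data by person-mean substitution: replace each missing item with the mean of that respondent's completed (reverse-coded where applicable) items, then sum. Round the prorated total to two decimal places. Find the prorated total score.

99.23

Reverse-coded (on a 0–10 scale, reversed = 10 − raw):
  item 1: 10 − 4 = 6
  item 3: 10 − 2 = 8
  item 8: 10 − 1 = 9
  item 15: 10 − 4 = 6
Completed scored items (13 of 15): 6, 7, 8, 10, 8, 7, 4, 9, 1, 8, 2, 10, 6; sum = 86.
Person mean = 86 / 13 ≈ 6.6154
Prorated total = (86 / 13) × 15 = 99.23 (to 2 dp)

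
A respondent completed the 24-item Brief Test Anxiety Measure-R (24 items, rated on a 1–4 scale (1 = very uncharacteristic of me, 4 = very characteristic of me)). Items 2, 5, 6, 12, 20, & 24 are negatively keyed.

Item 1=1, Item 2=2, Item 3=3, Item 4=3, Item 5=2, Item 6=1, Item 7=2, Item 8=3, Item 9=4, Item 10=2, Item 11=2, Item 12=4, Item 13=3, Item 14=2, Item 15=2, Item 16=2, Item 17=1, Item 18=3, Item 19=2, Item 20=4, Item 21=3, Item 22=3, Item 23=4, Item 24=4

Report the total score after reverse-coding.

Reversing items 2, 5, 6, 12, 20 and 24 with 5 − raw:
Total = 1 + (5−2) + 3 + 3 + (5−2) + (5−1) + 2 + 3 + 4 + 2 + 2 + (5−4) + 3 + 2 + 2 + 2 + 1 + 3 + 2 + (5−4) + 3 + 3 + 4 + (5−4)
      = 1 + 3 + 3 + 3 + 3 + 4 + 2 + 3 + 4 + 2 + 2 + 1 + 3 + 2 + 2 + 2 + 1 + 3 + 2 + 1 + 3 + 3 + 4 + 1 = 58

58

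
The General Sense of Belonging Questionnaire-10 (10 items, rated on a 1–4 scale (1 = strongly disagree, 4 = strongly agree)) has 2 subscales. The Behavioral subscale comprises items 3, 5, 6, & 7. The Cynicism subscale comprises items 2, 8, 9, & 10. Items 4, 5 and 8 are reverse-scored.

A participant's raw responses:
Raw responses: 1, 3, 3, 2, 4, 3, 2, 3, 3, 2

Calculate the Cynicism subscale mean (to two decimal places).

2.50

Cynicism items: 2, 8, 9, 10.
Of these, item 8 is reverse-scored; on a 1–4 scale, reversed = 5 − raw.
  item 2: 3
  item 8: 5 − 3 = 2
  item 9: 3
  item 10: 2
Sum = 3 + 2 + 3 + 2 = 10
Mean = 10 / 4 = 2.50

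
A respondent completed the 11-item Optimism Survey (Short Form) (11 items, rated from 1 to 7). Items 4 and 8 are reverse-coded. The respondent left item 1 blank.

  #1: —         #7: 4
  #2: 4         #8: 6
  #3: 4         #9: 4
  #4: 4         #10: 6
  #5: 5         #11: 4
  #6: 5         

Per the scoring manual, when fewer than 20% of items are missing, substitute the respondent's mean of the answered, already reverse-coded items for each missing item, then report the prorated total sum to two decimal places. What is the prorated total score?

Reverse-coded (reversed = (1+7) − raw = 8 − raw):
  item 4: 8 − 4 = 4
  item 8: 8 − 6 = 2
Completed scored items (10 of 11): 4, 4, 4, 5, 5, 4, 2, 4, 6, 4; sum = 42.
Person mean = 42 / 10 ≈ 4.2000
Prorated total = (42 / 10) × 11 = 46.20 (to 2 dp)

46.20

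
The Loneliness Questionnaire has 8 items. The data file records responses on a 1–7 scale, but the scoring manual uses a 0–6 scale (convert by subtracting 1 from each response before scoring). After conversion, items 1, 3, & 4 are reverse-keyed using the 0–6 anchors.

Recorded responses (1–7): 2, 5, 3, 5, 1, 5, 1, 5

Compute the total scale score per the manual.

Convert to 0–6: 1, 4, 2, 4, 0, 4, 0, 4
Reverse-coded (reverse-coded value = 6 − response):
  item 1: 6 − 1 = 5
  item 3: 6 − 2 = 4
  item 4: 6 − 4 = 2
Scored: 5, 4, 4, 2, 0, 4, 0, 4
Total = 23

23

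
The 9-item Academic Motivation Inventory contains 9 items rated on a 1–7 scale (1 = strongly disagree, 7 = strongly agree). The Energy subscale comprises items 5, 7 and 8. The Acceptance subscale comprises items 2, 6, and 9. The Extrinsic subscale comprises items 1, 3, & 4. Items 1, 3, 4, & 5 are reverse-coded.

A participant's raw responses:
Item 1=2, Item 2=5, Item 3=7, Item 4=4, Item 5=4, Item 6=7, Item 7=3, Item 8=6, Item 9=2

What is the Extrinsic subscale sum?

11

Extrinsic items: 1, 3, 4.
Of these, items 1, 3, & 4 are reverse-coded; on a 1–7 scale, reversed = 8 − raw.
  item 1: 8 − 2 = 6
  item 3: 8 − 7 = 1
  item 4: 8 − 4 = 4
Sum = 6 + 1 + 4 = 11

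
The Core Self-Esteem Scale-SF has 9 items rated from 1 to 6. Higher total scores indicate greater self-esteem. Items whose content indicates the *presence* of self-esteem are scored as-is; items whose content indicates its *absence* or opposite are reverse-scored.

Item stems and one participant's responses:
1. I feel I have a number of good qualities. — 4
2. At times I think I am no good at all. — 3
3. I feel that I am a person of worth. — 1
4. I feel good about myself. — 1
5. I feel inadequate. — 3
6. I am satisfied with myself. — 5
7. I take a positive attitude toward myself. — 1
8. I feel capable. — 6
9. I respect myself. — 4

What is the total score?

30

Items 2, 5 describe the absence/opposite of self-esteem → reverse-score.
reverse-coded value = 7 − response.
  item 1: 4
  item 2: 7 − 3 = 4
  item 3: 1
  item 4: 1
  item 5: 7 − 3 = 4
  item 6: 5
  item 7: 1
  item 8: 6
  item 9: 4
Total = 4 + 4 + 1 + 1 + 4 + 5 + 1 + 6 + 4 = 30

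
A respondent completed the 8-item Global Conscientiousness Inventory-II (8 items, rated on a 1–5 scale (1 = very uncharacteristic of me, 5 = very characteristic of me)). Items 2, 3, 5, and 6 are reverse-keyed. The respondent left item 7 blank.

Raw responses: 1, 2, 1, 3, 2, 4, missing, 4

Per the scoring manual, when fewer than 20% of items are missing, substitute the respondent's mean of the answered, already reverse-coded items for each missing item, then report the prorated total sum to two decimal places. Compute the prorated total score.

Reverse-coded (reverse-coded value = 6 − response):
  item 2: 6 − 2 = 4
  item 3: 6 − 1 = 5
  item 5: 6 − 2 = 4
  item 6: 6 − 4 = 2
Completed scored items (7 of 8): 1, 4, 5, 3, 4, 2, 4; sum = 23.
Person mean = 23 / 7 ≈ 3.2857
Prorated total = (23 / 7) × 8 = 26.29 (to 2 dp)

26.29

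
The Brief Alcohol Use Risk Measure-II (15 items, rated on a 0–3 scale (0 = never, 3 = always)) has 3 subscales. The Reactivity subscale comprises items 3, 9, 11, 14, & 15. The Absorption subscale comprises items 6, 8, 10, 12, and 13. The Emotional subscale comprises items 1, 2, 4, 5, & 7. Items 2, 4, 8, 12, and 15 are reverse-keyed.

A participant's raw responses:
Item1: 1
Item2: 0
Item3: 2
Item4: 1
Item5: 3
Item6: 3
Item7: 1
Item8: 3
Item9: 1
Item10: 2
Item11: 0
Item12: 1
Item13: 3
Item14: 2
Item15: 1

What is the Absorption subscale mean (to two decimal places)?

Absorption items: 6, 8, 10, 12, 13.
Of these, items 8 and 12 are reverse-keyed; on a 0–3 scale, reversed = 3 − raw.
  item 6: 3
  item 8: 3 − 3 = 0
  item 10: 2
  item 12: 3 − 1 = 2
  item 13: 3
Sum = 3 + 0 + 2 + 2 + 3 = 10
Mean = 10 / 5 = 2.00

2.00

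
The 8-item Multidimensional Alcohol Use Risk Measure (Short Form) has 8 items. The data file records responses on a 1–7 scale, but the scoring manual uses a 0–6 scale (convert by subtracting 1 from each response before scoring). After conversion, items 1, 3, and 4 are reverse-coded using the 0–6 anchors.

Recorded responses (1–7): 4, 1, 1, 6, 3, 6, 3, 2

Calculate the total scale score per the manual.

20

Convert to 0–6: 3, 0, 0, 5, 2, 5, 2, 1
Reverse-coded (reverse-coded value = 6 − response):
  item 1: 6 − 3 = 3
  item 3: 6 − 0 = 6
  item 4: 6 − 5 = 1
Scored: 3, 0, 6, 1, 2, 5, 2, 1
Total = 20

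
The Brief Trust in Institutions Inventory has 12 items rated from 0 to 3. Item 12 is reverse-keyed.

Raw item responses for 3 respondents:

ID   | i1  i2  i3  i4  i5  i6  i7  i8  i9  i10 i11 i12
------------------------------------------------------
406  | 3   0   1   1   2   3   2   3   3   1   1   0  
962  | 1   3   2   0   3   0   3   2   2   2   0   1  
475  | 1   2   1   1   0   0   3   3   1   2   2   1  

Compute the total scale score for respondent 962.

20

Respondent 962 raw: 1, 3, 2, 0, 3, 0, 3, 2, 2, 2, 0, 1.
Reverse-coded (reverse-coded value = 3 − response):
  item 1: 1
  item 2: 3
  item 3: 2
  item 4: 0
  item 5: 3
  item 6: 0
  item 7: 3
  item 8: 2
  item 9: 2
  item 10: 2
  item 11: 0
  item 12: 3 − 1 = 2
Sum = 1 + 3 + 2 + 0 + 3 + 0 + 3 + 2 + 2 + 2 + 0 + 2 = 20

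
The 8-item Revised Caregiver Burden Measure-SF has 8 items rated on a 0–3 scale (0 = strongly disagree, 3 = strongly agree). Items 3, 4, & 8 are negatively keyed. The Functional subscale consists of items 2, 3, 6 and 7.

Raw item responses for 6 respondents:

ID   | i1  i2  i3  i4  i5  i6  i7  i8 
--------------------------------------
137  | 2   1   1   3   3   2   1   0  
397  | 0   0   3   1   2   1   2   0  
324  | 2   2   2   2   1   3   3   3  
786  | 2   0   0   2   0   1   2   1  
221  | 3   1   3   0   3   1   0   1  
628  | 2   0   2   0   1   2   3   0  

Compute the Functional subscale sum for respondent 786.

Respondent 786 raw: 2, 0, 0, 2, 0, 1, 2, 1.
Functional items: 2, 3, 6, 7.
Reverse-coded (reversed = (0+3) − raw = 3 − raw):
  item 2: 0
  item 3: 3 − 0 = 3
  item 6: 1
  item 7: 2
Sum = 0 + 3 + 1 + 2 = 6

6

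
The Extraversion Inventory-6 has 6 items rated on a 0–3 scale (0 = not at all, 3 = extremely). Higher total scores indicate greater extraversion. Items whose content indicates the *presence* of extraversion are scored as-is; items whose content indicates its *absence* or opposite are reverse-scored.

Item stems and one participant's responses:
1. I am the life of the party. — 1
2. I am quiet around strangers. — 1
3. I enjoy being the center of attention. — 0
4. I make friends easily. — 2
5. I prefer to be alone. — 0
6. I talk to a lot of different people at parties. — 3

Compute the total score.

11

Items 2, 5 describe the absence/opposite of extraversion → reverse-score.
on a 0–3 scale, reversed = 3 − raw.
  item 1: 1
  item 2: 3 − 1 = 2
  item 3: 0
  item 4: 2
  item 5: 3 − 0 = 3
  item 6: 3
Total = 1 + 2 + 0 + 2 + 3 + 3 = 11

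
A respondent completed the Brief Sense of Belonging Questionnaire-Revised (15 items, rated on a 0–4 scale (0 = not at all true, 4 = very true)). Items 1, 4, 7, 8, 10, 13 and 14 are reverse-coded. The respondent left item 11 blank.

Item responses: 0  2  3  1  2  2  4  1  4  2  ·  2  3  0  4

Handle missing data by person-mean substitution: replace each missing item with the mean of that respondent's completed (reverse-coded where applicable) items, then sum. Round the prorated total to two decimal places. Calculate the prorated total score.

38.57

Reverse-coded (reversed = (0+4) − raw = 4 − raw):
  item 1: 4 − 0 = 4
  item 4: 4 − 1 = 3
  item 7: 4 − 4 = 0
  item 8: 4 − 1 = 3
  item 10: 4 − 2 = 2
  item 13: 4 − 3 = 1
  item 14: 4 − 0 = 4
Completed scored items (14 of 15): 4, 2, 3, 3, 2, 2, 0, 3, 4, 2, 2, 1, 4, 4; sum = 36.
Person mean = 36 / 14 ≈ 2.5714
Prorated total = (36 / 14) × 15 = 38.57 (to 2 dp)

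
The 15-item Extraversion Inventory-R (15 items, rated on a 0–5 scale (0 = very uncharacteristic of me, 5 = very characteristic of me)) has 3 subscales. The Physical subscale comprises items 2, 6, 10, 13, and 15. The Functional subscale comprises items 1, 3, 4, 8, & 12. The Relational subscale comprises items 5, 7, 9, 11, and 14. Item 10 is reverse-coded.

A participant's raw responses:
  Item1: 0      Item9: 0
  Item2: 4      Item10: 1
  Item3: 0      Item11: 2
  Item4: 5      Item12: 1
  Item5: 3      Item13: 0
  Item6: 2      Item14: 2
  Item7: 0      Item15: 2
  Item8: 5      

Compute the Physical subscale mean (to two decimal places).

2.40

Physical items: 2, 6, 10, 13, 15.
Of these, item 10 is reverse-coded; reverse-coded value = 5 − response.
  item 2: 4
  item 6: 2
  item 10: 5 − 1 = 4
  item 13: 0
  item 15: 2
Sum = 4 + 2 + 4 + 0 + 2 = 12
Mean = 12 / 5 = 2.40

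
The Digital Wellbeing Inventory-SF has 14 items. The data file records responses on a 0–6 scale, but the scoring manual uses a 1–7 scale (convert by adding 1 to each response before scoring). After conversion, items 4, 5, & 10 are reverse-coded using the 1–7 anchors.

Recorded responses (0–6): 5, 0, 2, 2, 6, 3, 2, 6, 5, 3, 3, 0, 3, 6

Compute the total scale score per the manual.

56

Convert to 1–7: 6, 1, 3, 3, 7, 4, 3, 7, 6, 4, 4, 1, 4, 7
Reverse-coded (reversed = (1+7) − raw = 8 − raw):
  item 4: 8 − 3 = 5
  item 5: 8 − 7 = 1
  item 10: 8 − 4 = 4
Scored: 6, 1, 3, 5, 1, 4, 3, 7, 6, 4, 4, 1, 4, 7
Total = 56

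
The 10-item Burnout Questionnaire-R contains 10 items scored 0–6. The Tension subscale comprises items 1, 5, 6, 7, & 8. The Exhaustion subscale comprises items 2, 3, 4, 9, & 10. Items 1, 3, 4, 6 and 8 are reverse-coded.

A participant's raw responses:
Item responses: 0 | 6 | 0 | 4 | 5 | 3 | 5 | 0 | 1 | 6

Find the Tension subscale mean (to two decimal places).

5.00

Tension items: 1, 5, 6, 7, 8.
Of these, items 1, 6, & 8 are reverse-coded; on a 0–6 scale, reversed = 6 − raw.
  item 1: 6 − 0 = 6
  item 5: 5
  item 6: 6 − 3 = 3
  item 7: 5
  item 8: 6 − 0 = 6
Sum = 6 + 5 + 3 + 5 + 6 = 25
Mean = 25 / 5 = 5.00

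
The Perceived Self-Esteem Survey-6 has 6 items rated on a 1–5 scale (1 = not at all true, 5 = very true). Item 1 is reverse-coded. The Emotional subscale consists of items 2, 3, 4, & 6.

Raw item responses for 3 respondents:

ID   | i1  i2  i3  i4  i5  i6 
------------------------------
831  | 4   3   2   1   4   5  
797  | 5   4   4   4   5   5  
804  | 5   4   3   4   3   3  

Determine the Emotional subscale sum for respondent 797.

17

Respondent 797 raw: 5, 4, 4, 4, 5, 5.
Emotional items: 2, 3, 4, 6.
Reverse-coded (on a 1–5 scale, reversed = 6 − raw):
  item 2: 4
  item 3: 4
  item 4: 4
  item 6: 5
Sum = 4 + 4 + 4 + 5 = 17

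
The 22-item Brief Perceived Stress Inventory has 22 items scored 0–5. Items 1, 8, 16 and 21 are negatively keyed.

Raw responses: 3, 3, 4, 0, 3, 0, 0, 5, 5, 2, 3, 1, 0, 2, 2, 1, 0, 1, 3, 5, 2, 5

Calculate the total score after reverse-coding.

Reversing items 1, 8, 16 and 21 with 5 − raw:
Total = (5−3) + 3 + 4 + 0 + 3 + 0 + 0 + (5−5) + 5 + 2 + 3 + 1 + 0 + 2 + 2 + (5−1) + 0 + 1 + 3 + 5 + (5−2) + 5
      = 2 + 3 + 4 + 0 + 3 + 0 + 0 + 0 + 5 + 2 + 3 + 1 + 0 + 2 + 2 + 4 + 0 + 1 + 3 + 5 + 3 + 5 = 48

48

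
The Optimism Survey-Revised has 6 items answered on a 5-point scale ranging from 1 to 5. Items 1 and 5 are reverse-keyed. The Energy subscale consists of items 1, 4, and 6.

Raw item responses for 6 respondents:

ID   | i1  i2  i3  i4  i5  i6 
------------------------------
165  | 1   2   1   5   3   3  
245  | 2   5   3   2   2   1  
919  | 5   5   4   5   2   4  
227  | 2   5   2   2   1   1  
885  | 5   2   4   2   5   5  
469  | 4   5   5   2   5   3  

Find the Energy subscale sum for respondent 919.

10

Respondent 919 raw: 5, 5, 4, 5, 2, 4.
Energy items: 1, 4, 6.
Reverse-coded (on a 1–5 scale, reversed = 6 − raw):
  item 1: 6 − 5 = 1
  item 4: 5
  item 6: 4
Sum = 1 + 5 + 4 = 10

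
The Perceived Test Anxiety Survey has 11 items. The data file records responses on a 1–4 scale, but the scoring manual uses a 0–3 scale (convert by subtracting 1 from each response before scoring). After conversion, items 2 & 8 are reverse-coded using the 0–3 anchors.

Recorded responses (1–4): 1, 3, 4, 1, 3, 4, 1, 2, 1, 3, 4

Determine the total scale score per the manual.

16

Convert to 0–3: 0, 2, 3, 0, 2, 3, 0, 1, 0, 2, 3
Reverse-coded (on a 0–3 scale, reversed = 3 − raw):
  item 2: 3 − 2 = 1
  item 8: 3 − 1 = 2
Scored: 0, 1, 3, 0, 2, 3, 0, 2, 0, 2, 3
Total = 16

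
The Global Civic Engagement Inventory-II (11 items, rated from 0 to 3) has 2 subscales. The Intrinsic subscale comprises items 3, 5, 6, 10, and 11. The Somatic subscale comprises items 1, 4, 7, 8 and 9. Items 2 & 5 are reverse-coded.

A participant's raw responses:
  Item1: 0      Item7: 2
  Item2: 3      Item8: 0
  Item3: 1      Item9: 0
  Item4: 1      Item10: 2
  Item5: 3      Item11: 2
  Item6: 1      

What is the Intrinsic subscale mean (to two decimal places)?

Intrinsic items: 3, 5, 6, 10, 11.
Of these, item 5 is reverse-coded; on a 0–3 scale, reversed = 3 − raw.
  item 3: 1
  item 5: 3 − 3 = 0
  item 6: 1
  item 10: 2
  item 11: 2
Sum = 1 + 0 + 1 + 2 + 2 = 6
Mean = 6 / 5 = 1.20

1.20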